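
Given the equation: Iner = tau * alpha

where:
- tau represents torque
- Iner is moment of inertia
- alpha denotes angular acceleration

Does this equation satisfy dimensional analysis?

No

tau (torque) has dimensions [L^2 M T^-2].
Iner (moment of inertia) has dimensions [L^2 M].
alpha (angular acceleration) has dimensions [T^-2].

Left side: [L^2 M]
Right side: [L^2 M T^-4]

The two sides have different dimensions, so the equation is NOT dimensionally consistent.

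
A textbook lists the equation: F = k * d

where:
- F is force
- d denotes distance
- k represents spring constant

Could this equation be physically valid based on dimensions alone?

Yes

F (force) has dimensions [L M T^-2].
d (distance) has dimensions [L].
k (spring constant) has dimensions [M T^-2].

Left side: [L M T^-2]
Right side: [L M T^-2]

Both sides have the same dimensions, so the equation is dimensionally consistent.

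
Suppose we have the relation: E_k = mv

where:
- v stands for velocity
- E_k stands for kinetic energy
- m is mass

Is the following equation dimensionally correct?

No

v (velocity) has dimensions [L T^-1].
E_k (kinetic energy) has dimensions [L^2 M T^-2].
m (mass) has dimensions [M].

Left side: [L^2 M T^-2]
Right side: [L M T^-1]

The two sides have different dimensions, so the equation is NOT dimensionally consistent.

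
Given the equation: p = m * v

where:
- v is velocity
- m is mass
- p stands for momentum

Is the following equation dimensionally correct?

Yes

v (velocity) has dimensions [L T^-1].
m (mass) has dimensions [M].
p (momentum) has dimensions [L M T^-1].

Left side: [L M T^-1]
Right side: [L M T^-1]

Both sides have the same dimensions, so the equation is dimensionally consistent.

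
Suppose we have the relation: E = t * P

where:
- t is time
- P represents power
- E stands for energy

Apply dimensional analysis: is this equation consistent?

Yes

t (time) has dimensions [T].
P (power) has dimensions [L^2 M T^-3].
E (energy) has dimensions [L^2 M T^-2].

Left side: [L^2 M T^-2]
Right side: [L^2 M T^-2]

Both sides have the same dimensions, so the equation is dimensionally consistent.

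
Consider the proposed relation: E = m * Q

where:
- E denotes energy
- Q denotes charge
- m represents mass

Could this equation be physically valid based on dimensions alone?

No

E (energy) has dimensions [L^2 M T^-2].
Q (charge) has dimensions [I T].
m (mass) has dimensions [M].

Left side: [L^2 M T^-2]
Right side: [I M T]

The two sides have different dimensions, so the equation is NOT dimensionally consistent.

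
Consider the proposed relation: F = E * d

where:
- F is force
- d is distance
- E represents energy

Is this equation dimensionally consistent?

No

F (force) has dimensions [L M T^-2].
d (distance) has dimensions [L].
E (energy) has dimensions [L^2 M T^-2].

Left side: [L M T^-2]
Right side: [L^3 M T^-2]

The two sides have different dimensions, so the equation is NOT dimensionally consistent.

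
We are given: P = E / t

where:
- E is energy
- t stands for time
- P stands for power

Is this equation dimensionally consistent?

Yes

E (energy) has dimensions [L^2 M T^-2].
t (time) has dimensions [T].
P (power) has dimensions [L^2 M T^-3].

Left side: [L^2 M T^-3]
Right side: [L^2 M T^-3]

Both sides have the same dimensions, so the equation is dimensionally consistent.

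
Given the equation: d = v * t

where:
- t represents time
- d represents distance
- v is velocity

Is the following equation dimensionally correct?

Yes

t (time) has dimensions [T].
d (distance) has dimensions [L].
v (velocity) has dimensions [L T^-1].

Left side: [L]
Right side: [L]

Both sides have the same dimensions, so the equation is dimensionally consistent.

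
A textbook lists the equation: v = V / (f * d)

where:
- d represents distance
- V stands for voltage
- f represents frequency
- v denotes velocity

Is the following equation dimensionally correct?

No

d (distance) has dimensions [L].
V (voltage) has dimensions [I^-1 L^2 M T^-3].
f (frequency) has dimensions [T^-1].
v (velocity) has dimensions [L T^-1].

Left side: [L T^-1]
Right side: [I^-1 L M T^-2]

The two sides have different dimensions, so the equation is NOT dimensionally consistent.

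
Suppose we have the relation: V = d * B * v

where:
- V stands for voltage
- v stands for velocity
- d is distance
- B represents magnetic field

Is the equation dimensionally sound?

Yes

V (voltage) has dimensions [I^-1 L^2 M T^-3].
v (velocity) has dimensions [L T^-1].
d (distance) has dimensions [L].
B (magnetic field) has dimensions [I^-1 M T^-2].

Left side: [I^-1 L^2 M T^-3]
Right side: [I^-1 L^2 M T^-3]

Both sides have the same dimensions, so the equation is dimensionally consistent.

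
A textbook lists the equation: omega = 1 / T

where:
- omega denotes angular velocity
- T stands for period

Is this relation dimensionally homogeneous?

Yes

omega (angular velocity) has dimensions [T^-1].
T (period) has dimensions [T].

Left side: [T^-1]
Right side: [T^-1]

Both sides have the same dimensions, so the equation is dimensionally consistent.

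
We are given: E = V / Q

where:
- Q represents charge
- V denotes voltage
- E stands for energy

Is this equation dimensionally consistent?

No

Q (charge) has dimensions [I T].
V (voltage) has dimensions [I^-1 L^2 M T^-3].
E (energy) has dimensions [L^2 M T^-2].

Left side: [L^2 M T^-2]
Right side: [I^-2 L^2 M T^-4]

The two sides have different dimensions, so the equation is NOT dimensionally consistent.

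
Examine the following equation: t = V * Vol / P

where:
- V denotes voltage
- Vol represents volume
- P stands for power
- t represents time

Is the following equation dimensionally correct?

No

V (voltage) has dimensions [I^-1 L^2 M T^-3].
Vol (volume) has dimensions [L^3].
P (power) has dimensions [L^2 M T^-3].
t (time) has dimensions [T].

Left side: [T]
Right side: [I^-1 L^3]

The two sides have different dimensions, so the equation is NOT dimensionally consistent.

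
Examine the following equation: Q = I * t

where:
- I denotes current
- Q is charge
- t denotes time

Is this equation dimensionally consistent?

Yes

I (current) has dimensions [I].
Q (charge) has dimensions [I T].
t (time) has dimensions [T].

Left side: [I T]
Right side: [I T]

Both sides have the same dimensions, so the equation is dimensionally consistent.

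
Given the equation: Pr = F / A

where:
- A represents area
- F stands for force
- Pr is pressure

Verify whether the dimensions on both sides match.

Yes

A (area) has dimensions [L^2].
F (force) has dimensions [L M T^-2].
Pr (pressure) has dimensions [L^-1 M T^-2].

Left side: [L^-1 M T^-2]
Right side: [L^-1 M T^-2]

Both sides have the same dimensions, so the equation is dimensionally consistent.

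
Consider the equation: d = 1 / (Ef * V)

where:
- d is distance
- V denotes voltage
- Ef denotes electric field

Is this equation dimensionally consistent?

No

d (distance) has dimensions [L].
V (voltage) has dimensions [I^-1 L^2 M T^-3].
Ef (electric field) has dimensions [I^-1 L M T^-3].

Left side: [L]
Right side: [I^2 L^-3 M^-2 T^6]

The two sides have different dimensions, so the equation is NOT dimensionally consistent.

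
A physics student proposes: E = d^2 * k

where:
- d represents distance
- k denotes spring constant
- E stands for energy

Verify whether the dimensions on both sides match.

Yes

d (distance) has dimensions [L].
k (spring constant) has dimensions [M T^-2].
E (energy) has dimensions [L^2 M T^-2].

Left side: [L^2 M T^-2]
Right side: [L^2 M T^-2]

Both sides have the same dimensions, so the equation is dimensionally consistent.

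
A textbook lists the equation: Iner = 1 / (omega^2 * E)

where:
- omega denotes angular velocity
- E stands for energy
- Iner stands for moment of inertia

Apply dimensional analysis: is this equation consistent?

No

omega (angular velocity) has dimensions [T^-1].
E (energy) has dimensions [L^2 M T^-2].
Iner (moment of inertia) has dimensions [L^2 M].

Left side: [L^2 M]
Right side: [L^-2 M^-1 T^4]

The two sides have different dimensions, so the equation is NOT dimensionally consistent.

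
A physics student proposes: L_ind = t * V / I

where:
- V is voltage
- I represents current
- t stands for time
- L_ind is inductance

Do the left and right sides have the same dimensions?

Yes

V (voltage) has dimensions [I^-1 L^2 M T^-3].
I (current) has dimensions [I].
t (time) has dimensions [T].
L_ind (inductance) has dimensions [I^-2 L^2 M T^-2].

Left side: [I^-2 L^2 M T^-2]
Right side: [I^-2 L^2 M T^-2]

Both sides have the same dimensions, so the equation is dimensionally consistent.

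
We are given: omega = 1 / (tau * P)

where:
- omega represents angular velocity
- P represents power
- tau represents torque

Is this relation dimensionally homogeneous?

No

omega (angular velocity) has dimensions [T^-1].
P (power) has dimensions [L^2 M T^-3].
tau (torque) has dimensions [L^2 M T^-2].

Left side: [T^-1]
Right side: [L^-4 M^-2 T^5]

The two sides have different dimensions, so the equation is NOT dimensionally consistent.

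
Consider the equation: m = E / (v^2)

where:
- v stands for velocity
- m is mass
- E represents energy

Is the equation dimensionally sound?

Yes

v (velocity) has dimensions [L T^-1].
m (mass) has dimensions [M].
E (energy) has dimensions [L^2 M T^-2].

Left side: [M]
Right side: [M]

Both sides have the same dimensions, so the equation is dimensionally consistent.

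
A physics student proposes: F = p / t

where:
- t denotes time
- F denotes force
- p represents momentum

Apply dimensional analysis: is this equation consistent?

Yes

t (time) has dimensions [T].
F (force) has dimensions [L M T^-2].
p (momentum) has dimensions [L M T^-1].

Left side: [L M T^-2]
Right side: [L M T^-2]

Both sides have the same dimensions, so the equation is dimensionally consistent.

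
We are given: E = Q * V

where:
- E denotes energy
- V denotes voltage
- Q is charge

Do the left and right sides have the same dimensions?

Yes

E (energy) has dimensions [L^2 M T^-2].
V (voltage) has dimensions [I^-1 L^2 M T^-3].
Q (charge) has dimensions [I T].

Left side: [L^2 M T^-2]
Right side: [L^2 M T^-2]

Both sides have the same dimensions, so the equation is dimensionally consistent.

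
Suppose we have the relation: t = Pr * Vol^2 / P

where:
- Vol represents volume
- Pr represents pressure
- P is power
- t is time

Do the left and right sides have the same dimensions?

No

Vol (volume) has dimensions [L^3].
Pr (pressure) has dimensions [L^-1 M T^-2].
P (power) has dimensions [L^2 M T^-3].
t (time) has dimensions [T].

Left side: [T]
Right side: [L^3 T]

The two sides have different dimensions, so the equation is NOT dimensionally consistent.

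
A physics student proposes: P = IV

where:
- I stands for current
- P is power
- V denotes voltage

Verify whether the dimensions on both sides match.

Yes

I (current) has dimensions [I].
P (power) has dimensions [L^2 M T^-3].
V (voltage) has dimensions [I^-1 L^2 M T^-3].

Left side: [L^2 M T^-3]
Right side: [L^2 M T^-3]

Both sides have the same dimensions, so the equation is dimensionally consistent.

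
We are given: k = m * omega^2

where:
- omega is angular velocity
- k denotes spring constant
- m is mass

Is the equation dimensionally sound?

Yes

omega (angular velocity) has dimensions [T^-1].
k (spring constant) has dimensions [M T^-2].
m (mass) has dimensions [M].

Left side: [M T^-2]
Right side: [M T^-2]

Both sides have the same dimensions, so the equation is dimensionally consistent.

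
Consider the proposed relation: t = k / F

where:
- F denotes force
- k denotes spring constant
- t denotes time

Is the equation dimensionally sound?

No

F (force) has dimensions [L M T^-2].
k (spring constant) has dimensions [M T^-2].
t (time) has dimensions [T].

Left side: [T]
Right side: [L^-1]

The two sides have different dimensions, so the equation is NOT dimensionally consistent.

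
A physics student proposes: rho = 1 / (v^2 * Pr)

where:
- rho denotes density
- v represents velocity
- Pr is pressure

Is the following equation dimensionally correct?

No

rho (density) has dimensions [L^-3 M].
v (velocity) has dimensions [L T^-1].
Pr (pressure) has dimensions [L^-1 M T^-2].

Left side: [L^-3 M]
Right side: [L^-1 M^-1 T^4]

The two sides have different dimensions, so the equation is NOT dimensionally consistent.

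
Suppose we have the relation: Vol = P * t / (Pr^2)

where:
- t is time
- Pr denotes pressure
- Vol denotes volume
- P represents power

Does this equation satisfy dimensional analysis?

No

t (time) has dimensions [T].
Pr (pressure) has dimensions [L^-1 M T^-2].
Vol (volume) has dimensions [L^3].
P (power) has dimensions [L^2 M T^-3].

Left side: [L^3]
Right side: [L^4 M^-1 T^2]

The two sides have different dimensions, so the equation is NOT dimensionally consistent.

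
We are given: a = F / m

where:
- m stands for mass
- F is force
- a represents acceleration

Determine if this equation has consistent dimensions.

Yes

m (mass) has dimensions [M].
F (force) has dimensions [L M T^-2].
a (acceleration) has dimensions [L T^-2].

Left side: [L T^-2]
Right side: [L T^-2]

Both sides have the same dimensions, so the equation is dimensionally consistent.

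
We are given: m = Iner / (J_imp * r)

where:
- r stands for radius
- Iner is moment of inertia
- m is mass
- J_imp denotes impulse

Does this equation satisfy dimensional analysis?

No

r (radius) has dimensions [L].
Iner (moment of inertia) has dimensions [L^2 M].
m (mass) has dimensions [M].
J_imp (impulse) has dimensions [L M T^-1].

Left side: [M]
Right side: [T]

The two sides have different dimensions, so the equation is NOT dimensionally consistent.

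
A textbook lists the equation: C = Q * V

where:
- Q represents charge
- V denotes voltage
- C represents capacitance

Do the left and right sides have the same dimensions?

No

Q (charge) has dimensions [I T].
V (voltage) has dimensions [I^-1 L^2 M T^-3].
C (capacitance) has dimensions [I^2 L^-2 M^-1 T^4].

Left side: [I^2 L^-2 M^-1 T^4]
Right side: [L^2 M T^-2]

The two sides have different dimensions, so the equation is NOT dimensionally consistent.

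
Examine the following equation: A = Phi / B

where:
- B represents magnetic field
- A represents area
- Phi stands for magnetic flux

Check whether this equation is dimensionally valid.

Yes

B (magnetic field) has dimensions [I^-1 M T^-2].
A (area) has dimensions [L^2].
Phi (magnetic flux) has dimensions [I^-1 L^2 M T^-2].

Left side: [L^2]
Right side: [L^2]

Both sides have the same dimensions, so the equation is dimensionally consistent.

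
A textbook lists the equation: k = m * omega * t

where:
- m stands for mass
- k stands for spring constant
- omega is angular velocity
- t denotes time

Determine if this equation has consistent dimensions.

No

m (mass) has dimensions [M].
k (spring constant) has dimensions [M T^-2].
omega (angular velocity) has dimensions [T^-1].
t (time) has dimensions [T].

Left side: [M T^-2]
Right side: [M]

The two sides have different dimensions, so the equation is NOT dimensionally consistent.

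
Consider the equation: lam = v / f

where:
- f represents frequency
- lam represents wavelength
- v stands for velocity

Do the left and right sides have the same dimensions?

Yes

f (frequency) has dimensions [T^-1].
lam (wavelength) has dimensions [L].
v (velocity) has dimensions [L T^-1].

Left side: [L]
Right side: [L]

Both sides have the same dimensions, so the equation is dimensionally consistent.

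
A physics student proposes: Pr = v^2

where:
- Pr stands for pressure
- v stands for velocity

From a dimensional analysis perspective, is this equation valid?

No

Pr (pressure) has dimensions [L^-1 M T^-2].
v (velocity) has dimensions [L T^-1].

Left side: [L^-1 M T^-2]
Right side: [L^2 T^-2]

The two sides have different dimensions, so the equation is NOT dimensionally consistent.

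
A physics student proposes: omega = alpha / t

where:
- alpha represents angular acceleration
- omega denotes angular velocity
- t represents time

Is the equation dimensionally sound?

No

alpha (angular acceleration) has dimensions [T^-2].
omega (angular velocity) has dimensions [T^-1].
t (time) has dimensions [T].

Left side: [T^-1]
Right side: [T^-3]

The two sides have different dimensions, so the equation is NOT dimensionally consistent.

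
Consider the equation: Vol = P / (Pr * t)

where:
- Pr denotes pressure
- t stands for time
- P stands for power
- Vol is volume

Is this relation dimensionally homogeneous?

No

Pr (pressure) has dimensions [L^-1 M T^-2].
t (time) has dimensions [T].
P (power) has dimensions [L^2 M T^-3].
Vol (volume) has dimensions [L^3].

Left side: [L^3]
Right side: [L^3 T^-2]

The two sides have different dimensions, so the equation is NOT dimensionally consistent.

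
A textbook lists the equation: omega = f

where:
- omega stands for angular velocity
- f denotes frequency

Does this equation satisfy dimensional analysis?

Yes

omega (angular velocity) has dimensions [T^-1].
f (frequency) has dimensions [T^-1].

Left side: [T^-1]
Right side: [T^-1]

Both sides have the same dimensions, so the equation is dimensionally consistent.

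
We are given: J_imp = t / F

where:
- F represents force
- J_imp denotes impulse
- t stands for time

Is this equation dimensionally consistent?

No

F (force) has dimensions [L M T^-2].
J_imp (impulse) has dimensions [L M T^-1].
t (time) has dimensions [T].

Left side: [L M T^-1]
Right side: [L^-1 M^-1 T^3]

The two sides have different dimensions, so the equation is NOT dimensionally consistent.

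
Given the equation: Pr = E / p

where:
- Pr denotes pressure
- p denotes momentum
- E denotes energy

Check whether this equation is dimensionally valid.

No

Pr (pressure) has dimensions [L^-1 M T^-2].
p (momentum) has dimensions [L M T^-1].
E (energy) has dimensions [L^2 M T^-2].

Left side: [L^-1 M T^-2]
Right side: [L T^-1]

The two sides have different dimensions, so the equation is NOT dimensionally consistent.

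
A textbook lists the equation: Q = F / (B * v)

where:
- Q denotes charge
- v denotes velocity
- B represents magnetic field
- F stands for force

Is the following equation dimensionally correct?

Yes

Q (charge) has dimensions [I T].
v (velocity) has dimensions [L T^-1].
B (magnetic field) has dimensions [I^-1 M T^-2].
F (force) has dimensions [L M T^-2].

Left side: [I T]
Right side: [I T]

Both sides have the same dimensions, so the equation is dimensionally consistent.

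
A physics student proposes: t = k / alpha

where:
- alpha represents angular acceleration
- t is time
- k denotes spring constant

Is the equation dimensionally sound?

No

alpha (angular acceleration) has dimensions [T^-2].
t (time) has dimensions [T].
k (spring constant) has dimensions [M T^-2].

Left side: [T]
Right side: [M]

The two sides have different dimensions, so the equation is NOT dimensionally consistent.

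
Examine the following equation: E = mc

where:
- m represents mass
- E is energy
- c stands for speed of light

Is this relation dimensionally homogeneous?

No

m (mass) has dimensions [M].
E (energy) has dimensions [L^2 M T^-2].
c (speed of light) has dimensions [L T^-1].

Left side: [L^2 M T^-2]
Right side: [L M T^-1]

The two sides have different dimensions, so the equation is NOT dimensionally consistent.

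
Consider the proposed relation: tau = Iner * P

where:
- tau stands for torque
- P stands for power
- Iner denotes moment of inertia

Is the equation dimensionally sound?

No

tau (torque) has dimensions [L^2 M T^-2].
P (power) has dimensions [L^2 M T^-3].
Iner (moment of inertia) has dimensions [L^2 M].

Left side: [L^2 M T^-2]
Right side: [L^4 M^2 T^-3]

The two sides have different dimensions, so the equation is NOT dimensionally consistent.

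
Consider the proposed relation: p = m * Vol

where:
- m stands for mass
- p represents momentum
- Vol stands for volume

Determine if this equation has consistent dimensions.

No

m (mass) has dimensions [M].
p (momentum) has dimensions [L M T^-1].
Vol (volume) has dimensions [L^3].

Left side: [L M T^-1]
Right side: [L^3 M]

The two sides have different dimensions, so the equation is NOT dimensionally consistent.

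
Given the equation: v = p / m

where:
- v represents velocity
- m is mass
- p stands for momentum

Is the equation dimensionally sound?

Yes

v (velocity) has dimensions [L T^-1].
m (mass) has dimensions [M].
p (momentum) has dimensions [L M T^-1].

Left side: [L T^-1]
Right side: [L T^-1]

Both sides have the same dimensions, so the equation is dimensionally consistent.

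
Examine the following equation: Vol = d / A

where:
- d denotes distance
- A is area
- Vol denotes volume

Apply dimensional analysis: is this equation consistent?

No

d (distance) has dimensions [L].
A (area) has dimensions [L^2].
Vol (volume) has dimensions [L^3].

Left side: [L^3]
Right side: [L^-1]

The two sides have different dimensions, so the equation is NOT dimensionally consistent.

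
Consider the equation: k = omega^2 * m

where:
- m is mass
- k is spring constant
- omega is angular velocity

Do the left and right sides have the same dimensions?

Yes

m (mass) has dimensions [M].
k (spring constant) has dimensions [M T^-2].
omega (angular velocity) has dimensions [T^-1].

Left side: [M T^-2]
Right side: [M T^-2]

Both sides have the same dimensions, so the equation is dimensionally consistent.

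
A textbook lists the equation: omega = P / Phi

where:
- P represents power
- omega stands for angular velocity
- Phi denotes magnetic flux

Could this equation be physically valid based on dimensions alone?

No

P (power) has dimensions [L^2 M T^-3].
omega (angular velocity) has dimensions [T^-1].
Phi (magnetic flux) has dimensions [I^-1 L^2 M T^-2].

Left side: [T^-1]
Right side: [I T^-1]

The two sides have different dimensions, so the equation is NOT dimensionally consistent.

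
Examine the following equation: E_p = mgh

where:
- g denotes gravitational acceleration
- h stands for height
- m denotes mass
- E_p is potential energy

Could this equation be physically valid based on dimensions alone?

Yes

g (gravitational acceleration) has dimensions [L T^-2].
h (height) has dimensions [L].
m (mass) has dimensions [M].
E_p (potential energy) has dimensions [L^2 M T^-2].

Left side: [L^2 M T^-2]
Right side: [L^2 M T^-2]

Both sides have the same dimensions, so the equation is dimensionally consistent.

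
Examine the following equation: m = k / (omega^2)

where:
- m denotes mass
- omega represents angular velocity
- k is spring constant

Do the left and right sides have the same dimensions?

Yes

m (mass) has dimensions [M].
omega (angular velocity) has dimensions [T^-1].
k (spring constant) has dimensions [M T^-2].

Left side: [M]
Right side: [M]

Both sides have the same dimensions, so the equation is dimensionally consistent.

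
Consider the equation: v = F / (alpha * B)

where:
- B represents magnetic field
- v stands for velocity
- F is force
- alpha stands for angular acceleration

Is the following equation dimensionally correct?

No

B (magnetic field) has dimensions [I^-1 M T^-2].
v (velocity) has dimensions [L T^-1].
F (force) has dimensions [L M T^-2].
alpha (angular acceleration) has dimensions [T^-2].

Left side: [L T^-1]
Right side: [I L T^2]

The two sides have different dimensions, so the equation is NOT dimensionally consistent.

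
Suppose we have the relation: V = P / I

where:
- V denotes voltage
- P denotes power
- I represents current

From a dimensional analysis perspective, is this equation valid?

Yes

V (voltage) has dimensions [I^-1 L^2 M T^-3].
P (power) has dimensions [L^2 M T^-3].
I (current) has dimensions [I].

Left side: [I^-1 L^2 M T^-3]
Right side: [I^-1 L^2 M T^-3]

Both sides have the same dimensions, so the equation is dimensionally consistent.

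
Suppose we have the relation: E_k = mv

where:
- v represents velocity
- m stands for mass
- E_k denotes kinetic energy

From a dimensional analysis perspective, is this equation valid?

No

v (velocity) has dimensions [L T^-1].
m (mass) has dimensions [M].
E_k (kinetic energy) has dimensions [L^2 M T^-2].

Left side: [L^2 M T^-2]
Right side: [L M T^-1]

The two sides have different dimensions, so the equation is NOT dimensionally consistent.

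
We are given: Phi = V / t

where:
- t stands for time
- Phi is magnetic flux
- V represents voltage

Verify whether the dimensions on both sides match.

No

t (time) has dimensions [T].
Phi (magnetic flux) has dimensions [I^-1 L^2 M T^-2].
V (voltage) has dimensions [I^-1 L^2 M T^-3].

Left side: [I^-1 L^2 M T^-2]
Right side: [I^-1 L^2 M T^-4]

The two sides have different dimensions, so the equation is NOT dimensionally consistent.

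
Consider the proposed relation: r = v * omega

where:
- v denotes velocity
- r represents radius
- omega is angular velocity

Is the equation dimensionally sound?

No

v (velocity) has dimensions [L T^-1].
r (radius) has dimensions [L].
omega (angular velocity) has dimensions [T^-1].

Left side: [L]
Right side: [L T^-2]

The two sides have different dimensions, so the equation is NOT dimensionally consistent.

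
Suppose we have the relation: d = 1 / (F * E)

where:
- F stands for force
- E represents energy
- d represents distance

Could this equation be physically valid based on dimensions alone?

No

F (force) has dimensions [L M T^-2].
E (energy) has dimensions [L^2 M T^-2].
d (distance) has dimensions [L].

Left side: [L]
Right side: [L^-3 M^-2 T^4]

The two sides have different dimensions, so the equation is NOT dimensionally consistent.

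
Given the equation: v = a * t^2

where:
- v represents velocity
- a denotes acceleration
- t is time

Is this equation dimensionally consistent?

No

v (velocity) has dimensions [L T^-1].
a (acceleration) has dimensions [L T^-2].
t (time) has dimensions [T].

Left side: [L T^-1]
Right side: [L]

The two sides have different dimensions, so the equation is NOT dimensionally consistent.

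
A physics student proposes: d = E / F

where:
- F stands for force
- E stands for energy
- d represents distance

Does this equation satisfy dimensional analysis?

Yes

F (force) has dimensions [L M T^-2].
E (energy) has dimensions [L^2 M T^-2].
d (distance) has dimensions [L].

Left side: [L]
Right side: [L]

Both sides have the same dimensions, so the equation is dimensionally consistent.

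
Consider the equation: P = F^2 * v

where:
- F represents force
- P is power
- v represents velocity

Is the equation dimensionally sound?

No

F (force) has dimensions [L M T^-2].
P (power) has dimensions [L^2 M T^-3].
v (velocity) has dimensions [L T^-1].

Left side: [L^2 M T^-3]
Right side: [L^3 M^2 T^-5]

The two sides have different dimensions, so the equation is NOT dimensionally consistent.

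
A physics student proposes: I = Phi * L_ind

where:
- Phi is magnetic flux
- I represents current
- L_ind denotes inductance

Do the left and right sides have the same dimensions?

No

Phi (magnetic flux) has dimensions [I^-1 L^2 M T^-2].
I (current) has dimensions [I].
L_ind (inductance) has dimensions [I^-2 L^2 M T^-2].

Left side: [I]
Right side: [I^-3 L^4 M^2 T^-4]

The two sides have different dimensions, so the equation is NOT dimensionally consistent.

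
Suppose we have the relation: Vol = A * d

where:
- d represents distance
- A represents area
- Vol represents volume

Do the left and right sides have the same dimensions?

Yes

d (distance) has dimensions [L].
A (area) has dimensions [L^2].
Vol (volume) has dimensions [L^3].

Left side: [L^3]
Right side: [L^3]

Both sides have the same dimensions, so the equation is dimensionally consistent.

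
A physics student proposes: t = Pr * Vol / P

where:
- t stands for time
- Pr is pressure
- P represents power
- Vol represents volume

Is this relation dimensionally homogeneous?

Yes

t (time) has dimensions [T].
Pr (pressure) has dimensions [L^-1 M T^-2].
P (power) has dimensions [L^2 M T^-3].
Vol (volume) has dimensions [L^3].

Left side: [T]
Right side: [T]

Both sides have the same dimensions, so the equation is dimensionally consistent.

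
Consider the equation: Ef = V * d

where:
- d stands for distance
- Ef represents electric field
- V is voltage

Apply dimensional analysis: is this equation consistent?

No

d (distance) has dimensions [L].
Ef (electric field) has dimensions [I^-1 L M T^-3].
V (voltage) has dimensions [I^-1 L^2 M T^-3].

Left side: [I^-1 L M T^-3]
Right side: [I^-1 L^3 M T^-3]

The two sides have different dimensions, so the equation is NOT dimensionally consistent.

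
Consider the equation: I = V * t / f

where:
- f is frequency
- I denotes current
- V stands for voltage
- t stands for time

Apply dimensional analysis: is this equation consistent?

No

f (frequency) has dimensions [T^-1].
I (current) has dimensions [I].
V (voltage) has dimensions [I^-1 L^2 M T^-3].
t (time) has dimensions [T].

Left side: [I]
Right side: [I^-1 L^2 M T^-1]

The two sides have different dimensions, so the equation is NOT dimensionally consistent.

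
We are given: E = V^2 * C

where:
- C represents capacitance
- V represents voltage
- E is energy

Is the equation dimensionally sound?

Yes

C (capacitance) has dimensions [I^2 L^-2 M^-1 T^4].
V (voltage) has dimensions [I^-1 L^2 M T^-3].
E (energy) has dimensions [L^2 M T^-2].

Left side: [L^2 M T^-2]
Right side: [L^2 M T^-2]

Both sides have the same dimensions, so the equation is dimensionally consistent.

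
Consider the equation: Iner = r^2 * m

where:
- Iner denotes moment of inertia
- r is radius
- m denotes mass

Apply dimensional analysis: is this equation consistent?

Yes

Iner (moment of inertia) has dimensions [L^2 M].
r (radius) has dimensions [L].
m (mass) has dimensions [M].

Left side: [L^2 M]
Right side: [L^2 M]

Both sides have the same dimensions, so the equation is dimensionally consistent.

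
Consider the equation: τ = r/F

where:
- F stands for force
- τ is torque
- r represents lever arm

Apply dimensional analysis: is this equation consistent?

No

F (force) has dimensions [L M T^-2].
τ (torque) has dimensions [L^2 M T^-2].
r (lever arm) has dimensions [L].

Left side: [L^2 M T^-2]
Right side: [M^-1 T^2]

The two sides have different dimensions, so the equation is NOT dimensionally consistent.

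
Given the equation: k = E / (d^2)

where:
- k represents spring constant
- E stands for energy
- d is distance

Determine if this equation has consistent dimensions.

Yes

k (spring constant) has dimensions [M T^-2].
E (energy) has dimensions [L^2 M T^-2].
d (distance) has dimensions [L].

Left side: [M T^-2]
Right side: [M T^-2]

Both sides have the same dimensions, so the equation is dimensionally consistent.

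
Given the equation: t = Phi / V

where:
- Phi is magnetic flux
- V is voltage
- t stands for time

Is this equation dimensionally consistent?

Yes

Phi (magnetic flux) has dimensions [I^-1 L^2 M T^-2].
V (voltage) has dimensions [I^-1 L^2 M T^-3].
t (time) has dimensions [T].

Left side: [T]
Right side: [T]

Both sides have the same dimensions, so the equation is dimensionally consistent.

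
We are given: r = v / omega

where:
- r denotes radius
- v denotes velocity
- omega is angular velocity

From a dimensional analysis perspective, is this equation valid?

Yes

r (radius) has dimensions [L].
v (velocity) has dimensions [L T^-1].
omega (angular velocity) has dimensions [T^-1].

Left side: [L]
Right side: [L]

Both sides have the same dimensions, so the equation is dimensionally consistent.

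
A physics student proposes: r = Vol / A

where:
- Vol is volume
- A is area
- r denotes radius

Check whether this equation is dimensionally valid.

Yes

Vol (volume) has dimensions [L^3].
A (area) has dimensions [L^2].
r (radius) has dimensions [L].

Left side: [L]
Right side: [L]

Both sides have the same dimensions, so the equation is dimensionally consistent.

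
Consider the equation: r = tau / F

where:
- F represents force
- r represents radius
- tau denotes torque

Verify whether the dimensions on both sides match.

Yes

F (force) has dimensions [L M T^-2].
r (radius) has dimensions [L].
tau (torque) has dimensions [L^2 M T^-2].

Left side: [L]
Right side: [L]

Both sides have the same dimensions, so the equation is dimensionally consistent.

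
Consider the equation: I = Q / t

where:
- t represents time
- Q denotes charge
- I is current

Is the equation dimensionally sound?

Yes

t (time) has dimensions [T].
Q (charge) has dimensions [I T].
I (current) has dimensions [I].

Left side: [I]
Right side: [I]

Both sides have the same dimensions, so the equation is dimensionally consistent.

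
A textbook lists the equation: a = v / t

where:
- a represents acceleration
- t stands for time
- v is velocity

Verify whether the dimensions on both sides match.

Yes

a (acceleration) has dimensions [L T^-2].
t (time) has dimensions [T].
v (velocity) has dimensions [L T^-1].

Left side: [L T^-2]
Right side: [L T^-2]

Both sides have the same dimensions, so the equation is dimensionally consistent.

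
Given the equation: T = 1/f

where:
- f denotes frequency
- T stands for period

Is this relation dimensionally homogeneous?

Yes

f (frequency) has dimensions [T^-1].
T (period) has dimensions [T].

Left side: [T]
Right side: [T]

Both sides have the same dimensions, so the equation is dimensionally consistent.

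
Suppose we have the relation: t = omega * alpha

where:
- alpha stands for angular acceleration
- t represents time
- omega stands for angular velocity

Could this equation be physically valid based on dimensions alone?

No

alpha (angular acceleration) has dimensions [T^-2].
t (time) has dimensions [T].
omega (angular velocity) has dimensions [T^-1].

Left side: [T]
Right side: [T^-3]

The two sides have different dimensions, so the equation is NOT dimensionally consistent.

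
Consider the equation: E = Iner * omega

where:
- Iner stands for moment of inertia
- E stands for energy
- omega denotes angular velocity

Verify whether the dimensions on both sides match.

No

Iner (moment of inertia) has dimensions [L^2 M].
E (energy) has dimensions [L^2 M T^-2].
omega (angular velocity) has dimensions [T^-1].

Left side: [L^2 M T^-2]
Right side: [L^2 M T^-1]

The two sides have different dimensions, so the equation is NOT dimensionally consistent.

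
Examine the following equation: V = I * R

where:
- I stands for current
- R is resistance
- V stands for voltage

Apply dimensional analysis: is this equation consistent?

Yes

I (current) has dimensions [I].
R (resistance) has dimensions [I^-2 L^2 M T^-3].
V (voltage) has dimensions [I^-1 L^2 M T^-3].

Left side: [I^-1 L^2 M T^-3]
Right side: [I^-1 L^2 M T^-3]

Both sides have the same dimensions, so the equation is dimensionally consistent.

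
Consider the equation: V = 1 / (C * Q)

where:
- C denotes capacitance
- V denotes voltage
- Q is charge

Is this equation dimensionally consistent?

No

C (capacitance) has dimensions [I^2 L^-2 M^-1 T^4].
V (voltage) has dimensions [I^-1 L^2 M T^-3].
Q (charge) has dimensions [I T].

Left side: [I^-1 L^2 M T^-3]
Right side: [I^-3 L^2 M T^-5]

The two sides have different dimensions, so the equation is NOT dimensionally consistent.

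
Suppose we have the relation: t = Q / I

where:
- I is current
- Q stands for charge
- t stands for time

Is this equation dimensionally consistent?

Yes

I (current) has dimensions [I].
Q (charge) has dimensions [I T].
t (time) has dimensions [T].

Left side: [T]
Right side: [T]

Both sides have the same dimensions, so the equation is dimensionally consistent.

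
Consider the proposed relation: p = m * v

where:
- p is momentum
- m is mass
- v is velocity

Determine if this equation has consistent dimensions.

Yes

p (momentum) has dimensions [L M T^-1].
m (mass) has dimensions [M].
v (velocity) has dimensions [L T^-1].

Left side: [L M T^-1]
Right side: [L M T^-1]

Both sides have the same dimensions, so the equation is dimensionally consistent.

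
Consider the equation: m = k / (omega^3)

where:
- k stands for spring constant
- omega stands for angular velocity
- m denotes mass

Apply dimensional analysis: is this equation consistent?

No

k (spring constant) has dimensions [M T^-2].
omega (angular velocity) has dimensions [T^-1].
m (mass) has dimensions [M].

Left side: [M]
Right side: [M T]

The two sides have different dimensions, so the equation is NOT dimensionally consistent.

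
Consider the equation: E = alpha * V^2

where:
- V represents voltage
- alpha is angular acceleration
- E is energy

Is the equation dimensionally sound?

No

V (voltage) has dimensions [I^-1 L^2 M T^-3].
alpha (angular acceleration) has dimensions [T^-2].
E (energy) has dimensions [L^2 M T^-2].

Left side: [L^2 M T^-2]
Right side: [I^-2 L^4 M^2 T^-8]

The two sides have different dimensions, so the equation is NOT dimensionally consistent.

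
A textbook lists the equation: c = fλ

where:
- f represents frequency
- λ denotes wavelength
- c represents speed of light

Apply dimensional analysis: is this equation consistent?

Yes

f (frequency) has dimensions [T^-1].
λ (wavelength) has dimensions [L].
c (speed of light) has dimensions [L T^-1].

Left side: [L T^-1]
Right side: [L T^-1]

Both sides have the same dimensions, so the equation is dimensionally consistent.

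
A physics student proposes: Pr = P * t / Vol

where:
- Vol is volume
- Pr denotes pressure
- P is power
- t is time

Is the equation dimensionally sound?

Yes

Vol (volume) has dimensions [L^3].
Pr (pressure) has dimensions [L^-1 M T^-2].
P (power) has dimensions [L^2 M T^-3].
t (time) has dimensions [T].

Left side: [L^-1 M T^-2]
Right side: [L^-1 M T^-2]

Both sides have the same dimensions, so the equation is dimensionally consistent.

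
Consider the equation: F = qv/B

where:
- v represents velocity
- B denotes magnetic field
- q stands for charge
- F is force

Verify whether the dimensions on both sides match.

No

v (velocity) has dimensions [L T^-1].
B (magnetic field) has dimensions [I^-1 M T^-2].
q (charge) has dimensions [I T].
F (force) has dimensions [L M T^-2].

Left side: [L M T^-2]
Right side: [I^2 L M^-1 T^2]

The two sides have different dimensions, so the equation is NOT dimensionally consistent.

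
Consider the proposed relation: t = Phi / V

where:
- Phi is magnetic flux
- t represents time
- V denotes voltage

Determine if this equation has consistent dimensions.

Yes

Phi (magnetic flux) has dimensions [I^-1 L^2 M T^-2].
t (time) has dimensions [T].
V (voltage) has dimensions [I^-1 L^2 M T^-3].

Left side: [T]
Right side: [T]

Both sides have the same dimensions, so the equation is dimensionally consistent.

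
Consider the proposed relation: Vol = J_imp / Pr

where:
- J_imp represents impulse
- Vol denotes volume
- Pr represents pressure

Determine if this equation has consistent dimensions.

No

J_imp (impulse) has dimensions [L M T^-1].
Vol (volume) has dimensions [L^3].
Pr (pressure) has dimensions [L^-1 M T^-2].

Left side: [L^3]
Right side: [L^2 T]

The two sides have different dimensions, so the equation is NOT dimensionally consistent.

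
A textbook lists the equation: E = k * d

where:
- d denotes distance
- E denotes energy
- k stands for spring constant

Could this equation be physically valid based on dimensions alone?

No

d (distance) has dimensions [L].
E (energy) has dimensions [L^2 M T^-2].
k (spring constant) has dimensions [M T^-2].

Left side: [L^2 M T^-2]
Right side: [L M T^-2]

The two sides have different dimensions, so the equation is NOT dimensionally consistent.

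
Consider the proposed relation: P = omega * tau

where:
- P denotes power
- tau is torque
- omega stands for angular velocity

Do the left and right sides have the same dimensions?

Yes

P (power) has dimensions [L^2 M T^-3].
tau (torque) has dimensions [L^2 M T^-2].
omega (angular velocity) has dimensions [T^-1].

Left side: [L^2 M T^-3]
Right side: [L^2 M T^-3]

Both sides have the same dimensions, so the equation is dimensionally consistent.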